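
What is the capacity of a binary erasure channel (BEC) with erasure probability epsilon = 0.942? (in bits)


C = 1 - epsilon = 1 - 0.942 = 0.058

0.058 bits


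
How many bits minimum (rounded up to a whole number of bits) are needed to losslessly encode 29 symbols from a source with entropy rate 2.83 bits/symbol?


Minimum bits >= n * H = 29 * 2.83 = 82.07, rounded up to a whole number of bits = 83

83 bits


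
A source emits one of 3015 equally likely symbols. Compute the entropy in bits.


H = log2(n) = log2(3015) = 11.5579

11.5579 bits


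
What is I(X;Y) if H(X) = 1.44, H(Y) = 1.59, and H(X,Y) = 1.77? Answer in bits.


I(X;Y) = H(X) + H(Y) - H(X,Y) = 1.44 + 1.59 - 1.77 = 1.26

1.26 bits


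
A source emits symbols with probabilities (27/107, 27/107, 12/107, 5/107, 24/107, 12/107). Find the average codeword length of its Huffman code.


Huffman construction (repeatedly merge the two least-probable nodes; each merge adds 1 bit to every symbol beneath it): 5/107 + 12/107 = 17/107; 12/107 + 17/107 = 29/107; 24/107 + 27/107 = 51/107; 27/107 + 29/107 = 56/107; 51/107 + 56/107 = 1. Resulting codeword lengths (in the order the probabilities were given): (2, 2, 4, 4, 2, 3). L_avg = sum(p_i * l_i) = 27/107*2 + 27/107*2 + 12/107*4 + 5/107*4 + 24/107*2 + 12/107*3 = 260/107 = 2.4299

2.4299 bits


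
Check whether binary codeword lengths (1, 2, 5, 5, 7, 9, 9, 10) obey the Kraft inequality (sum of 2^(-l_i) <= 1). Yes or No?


Kraft sum = sum(2^(-l_i)) = 0.8252, need <= 1. Result: satisfied (a binary prefix-free code with these lengths exists)

Yes


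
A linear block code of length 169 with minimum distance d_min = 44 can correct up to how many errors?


Correction capability = floor((d-1)/2) = floor((44-1)/2) = 21

21 errors


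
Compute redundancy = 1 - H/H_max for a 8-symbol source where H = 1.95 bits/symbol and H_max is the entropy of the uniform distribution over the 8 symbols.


H_max = log2(K) = log2(8) = 3.0 bits/symbol. Redundancy = 1 - H/H_max = 1 - 1.95/3.0 = 1 - 0.65 = 0.35

0.35


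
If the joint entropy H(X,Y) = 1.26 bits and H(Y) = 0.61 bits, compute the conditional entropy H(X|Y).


H(X|Y) = H(X,Y) - H(Y) = 1.26 - 0.61 = 0.65

0.65 bits


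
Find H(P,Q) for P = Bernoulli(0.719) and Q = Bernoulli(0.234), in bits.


H(P,Q) = -p*log2(q) - (1-p)*log2(1-q). -0.719*log2(0.234) = 1.506607; -0.281*log2(0.766) = 0.108068. H(P,Q) = 1.506607 + 0.108068 = 1.6147

1.6147 bits


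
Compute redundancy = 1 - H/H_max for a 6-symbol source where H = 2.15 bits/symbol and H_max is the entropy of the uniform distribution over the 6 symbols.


H_max = log2(K) = log2(6) = 2.585 bits/symbol. Redundancy = 1 - H/H_max = 1 - 2.15/2.585 = 1 - 0.8317 = 0.1683

0.1683


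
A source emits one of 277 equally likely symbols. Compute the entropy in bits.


H = log2(n) = log2(277) = 8.1137

8.1137 bits


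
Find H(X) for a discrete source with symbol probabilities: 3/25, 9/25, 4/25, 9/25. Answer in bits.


H = -sum(p_i * log2(p_i)). Terms: -(3/25)*log2(3/25) = 0.367067; -(9/25)*log2(9/25) = 0.530615; -(4/25)*log2(4/25) = 0.423017; -(9/25)*log2(9/25) = 0.530615. H = 0.367067 + 0.530615 + 0.423017 + 0.530615 = 1.8513

1.8513 bits


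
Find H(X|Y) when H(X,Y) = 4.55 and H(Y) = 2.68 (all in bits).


H(X|Y) = H(X,Y) - H(Y) = 4.55 - 2.68 = 1.87

1.87 bits


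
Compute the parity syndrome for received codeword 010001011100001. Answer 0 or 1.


Syndrome = XOR of all bits = 0 XOR 1 XOR 0 XOR 0 XOR 0 XOR 1 XOR 0 XOR 1 XOR 1 XOR 1 XOR 0 XOR 0 XOR 0 XOR 0 XOR 1 = 0

0


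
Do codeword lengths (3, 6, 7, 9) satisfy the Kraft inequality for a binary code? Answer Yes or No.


Kraft sum = sum(2^(-l_i)) = 0.1504, need <= 1. Result: satisfied (a binary prefix-free code with these lengths exists)

Yes


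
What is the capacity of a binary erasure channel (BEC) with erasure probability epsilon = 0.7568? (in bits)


C = 1 - epsilon = 1 - 0.7568 = 0.2432

0.2432 bits


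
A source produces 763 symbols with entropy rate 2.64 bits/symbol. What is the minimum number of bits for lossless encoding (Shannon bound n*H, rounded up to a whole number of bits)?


Minimum bits >= n * H = 763 * 2.64 = 2014.32, rounded up to a whole number of bits = 2015

2015 bits


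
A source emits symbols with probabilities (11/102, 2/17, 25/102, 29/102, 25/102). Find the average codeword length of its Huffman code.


Huffman construction (repeatedly merge the two least-probable nodes; each merge adds 1 bit to every symbol beneath it): 11/102 + 2/17 = 23/102; 23/102 + 25/102 = 8/17; 25/102 + 29/102 = 9/17; 8/17 + 9/17 = 1. Resulting codeword lengths (in the order the probabilities were given): (3, 3, 2, 2, 2). L_avg = sum(p_i * l_i) = 11/102*3 + 2/17*3 + 25/102*2 + 29/102*2 + 25/102*2 = 227/102 = 2.2255

2.2255 bits


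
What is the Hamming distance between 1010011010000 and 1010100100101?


Count differing positions: . . . . ^ ^ ^ ^ ^ . ^ . ^ = 7 differences

7


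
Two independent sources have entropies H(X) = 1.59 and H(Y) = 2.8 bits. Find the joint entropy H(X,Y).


For independent variables, H(X,Y) = H(X) + H(Y) = 1.59 + 2.8 = 4.39

4.39 bits


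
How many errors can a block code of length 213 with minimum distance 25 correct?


Correction capability = floor((d-1)/2) = floor((25-1)/2) = 12

12 errors


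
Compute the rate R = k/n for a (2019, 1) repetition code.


Rate = k/n = 1/2019

1/2019


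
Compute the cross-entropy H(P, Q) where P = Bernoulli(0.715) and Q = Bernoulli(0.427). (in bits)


H(P,Q) = -p*log2(q) - (1-p)*log2(1-q). -0.715*log2(0.427) = 0.877800; -0.285*log2(0.573) = 0.228967. H(P,Q) = 0.877800 + 0.228967 = 1.1068

1.1068 bits


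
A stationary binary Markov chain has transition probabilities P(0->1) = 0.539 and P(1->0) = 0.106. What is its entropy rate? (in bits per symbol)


Stationary distribution: pi_0 = p10/(p01+p10) = 0.1643, pi_1 = 0.8357. Entropy rate H' = pi_0*H(p01) + pi_1*H(p10) = 0.1643*0.9956 + 0.8357*0.4877 = 0.5712

0.5712 bits/symbol


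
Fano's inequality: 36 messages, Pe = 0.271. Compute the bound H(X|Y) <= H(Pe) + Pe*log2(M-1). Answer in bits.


H(Pe) = -Pe*log2(Pe) - (1-Pe)*log2(1-Pe) = -0.271*log2(0.271) - 0.729*log2(0.729) = 0.510465 + 0.332431 = 0.8429. Pe*log2(M-1) = 0.271*log2(35) = 1.390036. Bound = H(Pe) + Pe*log2(M-1) = 0.510465 + 0.332431 + 1.390036 = 2.2329

2.2329 bits


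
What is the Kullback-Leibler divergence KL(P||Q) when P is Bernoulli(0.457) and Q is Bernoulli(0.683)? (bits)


KL = p*log2(p/q) + (1-p)*log2((1-p)/(1-q)) = 0.457*log2(0.457/0.683) + 0.543*log2(0.543/0.317) = 0.1567

0.1567 bits


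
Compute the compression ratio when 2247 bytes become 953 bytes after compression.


Ratio = original / compressed = 2247 / 953 = 2.3578

2.3578


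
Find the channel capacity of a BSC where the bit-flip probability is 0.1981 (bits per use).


H(p) = -p*log2(p) - (1-p)*log2(1-p) = -0.1981*log2(0.1981) - 0.8019*log2(0.8019) = 0.462702 + 0.255410 = 0.7181. C = 1 - H(p) = 1 - 0.7181 = 0.2819

0.2819 bits


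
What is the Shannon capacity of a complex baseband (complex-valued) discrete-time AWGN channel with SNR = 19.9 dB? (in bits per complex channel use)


SNR_linear = 10^(19.9/10) = 97.7237; C = log2(1 + SNR_linear) = log2(1 + 97.7237) = 6.6253

6.6253 bits/channel use


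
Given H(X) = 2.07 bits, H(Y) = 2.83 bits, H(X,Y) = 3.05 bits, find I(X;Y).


I(X;Y) = H(X) + H(Y) - H(X,Y) = 2.07 + 2.83 - 3.05 = 1.85

1.85 bits


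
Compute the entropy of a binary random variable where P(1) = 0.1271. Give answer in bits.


H = -p*log2(p) - (1-p)*log2(1-p). -0.1271*log2(0.1271) = 0.378245; -0.8729*log2(0.8729) = 0.171186. H = 0.378245 + 0.171186 = 0.5494

0.5494 bits


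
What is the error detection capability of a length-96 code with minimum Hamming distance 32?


Detection capability = d_min - 1 = 32 - 1 = 31

31 errors


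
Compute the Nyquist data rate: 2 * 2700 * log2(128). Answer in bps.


Rate = 2 * B * log2(M) = 2 * 2700 * 7.0 = 37800.0

37800.0 bps


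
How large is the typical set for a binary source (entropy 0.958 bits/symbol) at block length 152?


log2|A_typical| = nH = 152 * 0.958 = 145.616, so |A_typical| ~ 2^145.616 = 6.836e+43

6.836e+43


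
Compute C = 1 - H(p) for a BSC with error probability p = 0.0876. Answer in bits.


H(p) = -p*log2(p) - (1-p)*log2(1-p) = -0.0876*log2(0.0876) - 0.9124*log2(0.9124) = 0.307732 + 0.120676 = 0.4284. C = 1 - H(p) = 1 - 0.4284 = 0.5716

0.5716 bits


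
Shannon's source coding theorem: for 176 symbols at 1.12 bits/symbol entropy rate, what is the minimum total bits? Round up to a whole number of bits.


Minimum bits >= n * H = 176 * 1.12 = 197.12, rounded up to a whole number of bits = 198

198 bits


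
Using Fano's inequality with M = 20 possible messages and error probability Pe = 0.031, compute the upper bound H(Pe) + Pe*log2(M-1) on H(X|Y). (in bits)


H(Pe) = -Pe*log2(Pe) - (1-Pe)*log2(1-Pe) = -0.031*log2(0.031) - 0.969*log2(0.969) = 0.155359 + 0.044023 = 0.1994. Pe*log2(M-1) = 0.031*log2(19) = 0.131686. Bound = H(Pe) + Pe*log2(M-1) = 0.155359 + 0.044023 + 0.131686 = 0.3311

0.3311 bits


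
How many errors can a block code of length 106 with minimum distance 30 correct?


Correction capability = floor((d-1)/2) = floor((30-1)/2) = 14

14 errors


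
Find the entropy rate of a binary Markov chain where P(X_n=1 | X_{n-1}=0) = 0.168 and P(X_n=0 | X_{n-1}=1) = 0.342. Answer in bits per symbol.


Stationary distribution: pi_0 = p10/(p01+p10) = 0.6706, pi_1 = 0.3294. Entropy rate H' = pi_0*H(p01) + pi_1*H(p10) = 0.6706*0.6531 + 0.3294*0.9267 = 0.7432

0.7432 bits/symbol


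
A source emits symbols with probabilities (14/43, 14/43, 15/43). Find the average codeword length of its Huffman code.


Huffman construction (repeatedly merge the two least-probable nodes; each merge adds 1 bit to every symbol beneath it): 14/43 + 14/43 = 28/43; 15/43 + 28/43 = 1. Resulting codeword lengths (in the order the probabilities were given): (2, 2, 1). L_avg = sum(p_i * l_i) = 14/43*2 + 14/43*2 + 15/43*1 = 71/43 = 1.6512

1.6512 bits


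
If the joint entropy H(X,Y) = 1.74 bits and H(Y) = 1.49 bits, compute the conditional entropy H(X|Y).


H(X|Y) = H(X,Y) - H(Y) = 1.74 - 1.49 = 0.25

0.25 bits


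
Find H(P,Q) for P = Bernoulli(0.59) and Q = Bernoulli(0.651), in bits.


H(P,Q) = -p*log2(q) - (1-p)*log2(1-q). -0.59*log2(0.651) = 0.365370; -0.41*log2(0.349) = 0.622667. H(P,Q) = 0.365370 + 0.622667 = 0.988

0.988 bits


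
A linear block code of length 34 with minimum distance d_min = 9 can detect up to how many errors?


Detection capability = d_min - 1 = 9 - 1 = 8

8 errors


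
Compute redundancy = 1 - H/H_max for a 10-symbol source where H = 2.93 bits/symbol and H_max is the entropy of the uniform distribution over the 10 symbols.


H_max = log2(K) = log2(10) = 3.3219 bits/symbol. Redundancy = 1 - H/H_max = 1 - 2.93/3.3219 = 1 - 0.882 = 0.118

0.118


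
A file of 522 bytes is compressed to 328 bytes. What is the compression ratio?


Ratio = original / compressed = 522 / 328 = 1.5915

1.5915


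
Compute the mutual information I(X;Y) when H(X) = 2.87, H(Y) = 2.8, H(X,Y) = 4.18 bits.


I(X;Y) = H(X) + H(Y) - H(X,Y) = 2.87 + 2.8 - 4.18 = 1.49

1.49 bits


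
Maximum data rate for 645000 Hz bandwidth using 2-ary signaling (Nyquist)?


Rate = 2 * B * log2(M) = 2 * 645000 * 1.0 = 1290000.0

1290000.0 bps


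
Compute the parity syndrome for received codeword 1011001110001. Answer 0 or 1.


Syndrome = XOR of all bits = 1 XOR 0 XOR 1 XOR 1 XOR 0 XOR 0 XOR 1 XOR 1 XOR 1 XOR 0 XOR 0 XOR 0 XOR 1 = 1

1


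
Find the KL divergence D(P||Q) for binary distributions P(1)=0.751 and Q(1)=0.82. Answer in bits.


KL = p*log2(p/q) + (1-p)*log2((1-p)/(1-q)) = 0.751*log2(0.751/0.82) + 0.249*log2(0.249/0.18) = 0.0213

0.0213 bits


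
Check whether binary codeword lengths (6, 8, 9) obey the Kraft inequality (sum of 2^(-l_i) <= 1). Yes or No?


Kraft sum = sum(2^(-l_i)) = 0.0215, need <= 1. Result: satisfied (a binary prefix-free code with these lengths exists)

Yes


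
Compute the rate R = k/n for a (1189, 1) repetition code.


Rate = k/n = 1/1189

1/1189


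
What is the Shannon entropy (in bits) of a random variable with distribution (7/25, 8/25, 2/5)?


H = -sum(p_i * log2(p_i)). Terms: -(7/25)*log2(7/25) = 0.514220; -(8/25)*log2(8/25) = 0.526034; -(2/5)*log2(2/5) = 0.528771. H = 0.514220 + 0.526034 + 0.528771 = 1.569

1.569 bits


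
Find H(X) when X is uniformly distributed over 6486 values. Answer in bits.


H = log2(n) = log2(6486) = 12.6631

12.6631 bits


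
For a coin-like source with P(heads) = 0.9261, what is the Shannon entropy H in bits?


H = -p*log2(p) - (1-p)*log2(1-p). -0.9261*log2(0.9261) = 0.102575; -0.0739*log2(0.0739) = 0.277737. H = 0.102575 + 0.277737 = 0.3803

0.3803 bits


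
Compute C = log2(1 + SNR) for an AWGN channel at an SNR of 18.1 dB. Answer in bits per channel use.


SNR_linear = 10^(18.1/10) = 64.5654; C = log2(1 + SNR_linear) = log2(1 + 64.5654) = 6.0349

6.0349 bits/channel use


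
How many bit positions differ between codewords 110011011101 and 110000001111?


Count differing positions: . . . . ^ ^ . ^ . . ^ . = 4 differences

4


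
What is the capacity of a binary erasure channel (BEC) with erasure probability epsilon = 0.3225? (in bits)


C = 1 - epsilon = 1 - 0.3225 = 0.6775

0.6775 bits


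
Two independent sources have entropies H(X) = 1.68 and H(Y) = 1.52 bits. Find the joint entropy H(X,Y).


For independent variables, H(X,Y) = H(X) + H(Y) = 1.68 + 1.52 = 3.2

3.2 bits


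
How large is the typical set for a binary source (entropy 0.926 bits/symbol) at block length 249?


log2|A_typical| = nH = 249 * 0.926 = 230.574, so |A_typical| ~ 2^230.574 = 2.569e+69

2.569e+69


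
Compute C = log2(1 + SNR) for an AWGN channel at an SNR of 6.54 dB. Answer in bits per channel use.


SNR_linear = 10^(6.54/10) = 4.5082; C = log2(1 + SNR_linear) = log2(1 + 4.5082) = 2.4616

2.4616 bits/channel use


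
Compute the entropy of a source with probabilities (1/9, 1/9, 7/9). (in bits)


H = -sum(p_i * log2(p_i)). Terms: -(1/9)*log2(1/9) = 0.352214; -(1/9)*log2(1/9) = 0.352214; -(7/9)*log2(7/9) = 0.281999. H = 0.352214 + 0.352214 + 0.281999 = 0.9864

0.9864 bits


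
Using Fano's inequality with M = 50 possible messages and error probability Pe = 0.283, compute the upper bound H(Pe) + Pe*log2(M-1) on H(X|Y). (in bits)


H(Pe) = -Pe*log2(Pe) - (1-Pe)*log2(1-Pe) = -0.283*log2(0.283) - 0.717*log2(0.717) = 0.515379 + 0.344128 = 0.8595. Pe*log2(M-1) = 0.283*log2(49) = 1.588963. Bound = H(Pe) + Pe*log2(M-1) = 0.515379 + 0.344128 + 1.588963 = 2.4485

2.4485 bits


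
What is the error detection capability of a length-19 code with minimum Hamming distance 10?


Detection capability = d_min - 1 = 10 - 1 = 9

9 errors


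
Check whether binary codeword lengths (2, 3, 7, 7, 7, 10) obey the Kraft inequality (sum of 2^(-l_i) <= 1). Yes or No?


Kraft sum = sum(2^(-l_i)) = 0.3994, need <= 1. Result: satisfied (a binary prefix-free code with these lengths exists)

Yes


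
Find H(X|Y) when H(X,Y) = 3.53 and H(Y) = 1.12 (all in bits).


H(X|Y) = H(X,Y) - H(Y) = 3.53 - 1.12 = 2.41

2.41 bits


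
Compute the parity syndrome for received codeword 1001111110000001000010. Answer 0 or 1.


Syndrome = XOR of all bits = 1 XOR 0 XOR 0 XOR 1 XOR 1 XOR 1 XOR 1 XOR 1 XOR 1 XOR 0 XOR 0 XOR 0 XOR 0 XOR 0 XOR 0 XOR 1 XOR 0 XOR 0 XOR 0 XOR 0 XOR 1 XOR 0 = 1

1


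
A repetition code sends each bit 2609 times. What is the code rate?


Rate = k/n = 1/2609

1/2609


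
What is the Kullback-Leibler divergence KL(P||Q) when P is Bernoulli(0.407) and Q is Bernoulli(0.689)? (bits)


KL = p*log2(p/q) + (1-p)*log2((1-p)/(1-q)) = 0.407*log2(0.407/0.689) + 0.593*log2(0.593/0.311) = 0.243

0.243 bits


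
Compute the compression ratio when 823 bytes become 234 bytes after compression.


Ratio = original / compressed = 823 / 234 = 3.5171

3.5171


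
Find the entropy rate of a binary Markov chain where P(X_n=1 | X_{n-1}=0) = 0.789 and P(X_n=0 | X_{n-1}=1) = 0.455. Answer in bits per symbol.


Stationary distribution: pi_0 = p10/(p01+p10) = 0.3658, pi_1 = 0.6342. Entropy rate H' = pi_0*H(p01) + pi_1*H(p10) = 0.3658*0.7434 + 0.6342*0.9941 = 0.9024

0.9024 bits/symbol


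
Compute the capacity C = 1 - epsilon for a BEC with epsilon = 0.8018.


C = 1 - epsilon = 1 - 0.8018 = 0.1982

0.1982 bits


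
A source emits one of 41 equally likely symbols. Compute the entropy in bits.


H = log2(n) = log2(41) = 5.3576

5.3576 bits


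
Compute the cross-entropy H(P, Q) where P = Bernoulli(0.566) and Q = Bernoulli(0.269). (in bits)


H(P,Q) = -p*log2(q) - (1-p)*log2(1-q). -0.566*log2(0.269) = 1.072186; -0.434*log2(0.731) = 0.196193. H(P,Q) = 1.072186 + 0.196193 = 1.2684

1.2684 bits


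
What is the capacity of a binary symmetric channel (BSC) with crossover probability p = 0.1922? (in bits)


H(p) = -p*log2(p) - (1-p)*log2(1-p) = -0.1922*log2(0.1922) - 0.8078*log2(0.8078) = 0.457305 + 0.248746 = 0.7061. C = 1 - H(p) = 1 - 0.7061 = 0.2939

0.2939 bits


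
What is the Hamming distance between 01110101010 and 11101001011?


Count differing positions: ^ . . ^ ^ ^ . . . . ^ = 5 differences

5


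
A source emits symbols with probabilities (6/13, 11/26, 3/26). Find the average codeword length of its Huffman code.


Huffman construction (repeatedly merge the two least-probable nodes; each merge adds 1 bit to every symbol beneath it): 3/26 + 11/26 = 7/13; 6/13 + 7/13 = 1. Resulting codeword lengths (in the order the probabilities were given): (1, 2, 2). L_avg = sum(p_i * l_i) = 6/13*1 + 11/26*2 + 3/26*2 = 20/13 = 1.5385

1.5385 bits


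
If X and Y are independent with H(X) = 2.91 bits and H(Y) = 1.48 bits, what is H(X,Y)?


For independent variables, H(X,Y) = H(X) + H(Y) = 2.91 + 1.48 = 4.39

4.39 bits


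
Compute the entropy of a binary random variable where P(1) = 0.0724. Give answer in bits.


H = -p*log2(p) - (1-p)*log2(1-p). -0.0724*log2(0.0724) = 0.274242; -0.9276*log2(0.9276) = 0.100575. H = 0.274242 + 0.100575 = 0.3748

0.3748 bits


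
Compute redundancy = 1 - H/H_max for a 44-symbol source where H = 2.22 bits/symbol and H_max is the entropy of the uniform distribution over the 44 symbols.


H_max = log2(K) = log2(44) = 5.4594 bits/symbol. Redundancy = 1 - H/H_max = 1 - 2.22/5.4594 = 1 - 0.4066 = 0.5934

0.5934


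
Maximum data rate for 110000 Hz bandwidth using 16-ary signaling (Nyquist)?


Rate = 2 * B * log2(M) = 2 * 110000 * 4.0 = 880000.0

880000.0 bps


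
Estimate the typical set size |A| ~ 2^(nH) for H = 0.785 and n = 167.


log2|A_typical| = nH = 167 * 0.785 = 131.095, so |A_typical| ~ 2^131.095 = 2.908e+39

2.908e+39


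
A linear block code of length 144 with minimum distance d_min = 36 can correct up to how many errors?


Correction capability = floor((d-1)/2) = floor((36-1)/2) = 17

17 errors


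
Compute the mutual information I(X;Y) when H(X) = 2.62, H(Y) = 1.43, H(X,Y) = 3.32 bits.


I(X;Y) = H(X) + H(Y) - H(X,Y) = 2.62 + 1.43 - 3.32 = 0.73

0.73 bits


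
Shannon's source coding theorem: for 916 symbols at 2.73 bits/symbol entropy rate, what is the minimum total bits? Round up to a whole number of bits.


Minimum bits >= n * H = 916 * 2.73 = 2500.68, rounded up to a whole number of bits = 2501

2501 bits


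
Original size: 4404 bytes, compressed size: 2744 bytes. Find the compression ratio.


Ratio = original / compressed = 4404 / 2744 = 1.605

1.605


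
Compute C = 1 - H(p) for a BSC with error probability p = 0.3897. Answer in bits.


H(p) = -p*log2(p) - (1-p)*log2(1-p) = -0.3897*log2(0.3897) - 0.6103*log2(0.6103) = 0.529822 + 0.434784 = 0.9646. C = 1 - H(p) = 1 - 0.9646 = 0.0354

0.0354 bits


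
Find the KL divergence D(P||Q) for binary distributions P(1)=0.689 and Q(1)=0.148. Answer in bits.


KL = p*log2(p/q) + (1-p)*log2((1-p)/(1-q)) = 0.689*log2(0.689/0.148) + 0.311*log2(0.311/0.852) = 1.0767

1.0767 bits


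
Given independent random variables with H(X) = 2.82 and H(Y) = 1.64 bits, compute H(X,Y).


For independent variables, H(X,Y) = H(X) + H(Y) = 2.82 + 1.64 = 4.46

4.46 bits


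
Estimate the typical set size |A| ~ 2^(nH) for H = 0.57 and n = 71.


log2|A_typical| = nH = 71 * 0.57 = 40.47, so |A_typical| ~ 2^40.47 = 1.523e+12

1.523e+12


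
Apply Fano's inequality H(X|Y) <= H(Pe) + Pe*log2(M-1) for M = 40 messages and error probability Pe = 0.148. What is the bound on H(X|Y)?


H(Pe) = -Pe*log2(Pe) - (1-Pe)*log2(1-Pe) = -0.148*log2(0.148) - 0.852*log2(0.852) = 0.407937 + 0.196876 = 0.6048. Pe*log2(M-1) = 0.148*log2(39) = 0.782240. Bound = H(Pe) + Pe*log2(M-1) = 0.407937 + 0.196876 + 0.782240 = 1.3871

1.3871 bits


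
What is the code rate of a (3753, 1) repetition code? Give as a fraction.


Rate = k/n = 1/3753

1/3753


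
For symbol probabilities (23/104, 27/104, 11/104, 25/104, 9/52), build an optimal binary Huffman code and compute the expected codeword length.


Huffman construction (repeatedly merge the two least-probable nodes; each merge adds 1 bit to every symbol beneath it): 11/104 + 9/52 = 29/104; 23/104 + 25/104 = 6/13; 27/104 + 29/104 = 7/13; 6/13 + 7/13 = 1. Resulting codeword lengths (in the order the probabilities were given): (2, 2, 3, 2, 3). L_avg = sum(p_i * l_i) = 23/104*2 + 27/104*2 + 11/104*3 + 25/104*2 + 9/52*3 = 237/104 = 2.2788

2.2788 bits


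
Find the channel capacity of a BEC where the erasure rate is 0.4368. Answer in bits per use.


C = 1 - epsilon = 1 - 0.4368 = 0.5632

0.5632 bits


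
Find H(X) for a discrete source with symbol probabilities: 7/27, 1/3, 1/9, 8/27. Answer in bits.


H = -sum(p_i * log2(p_i)). Terms: -(7/27)*log2(7/27) = 0.504916; -(1/3)*log2(1/3) = 0.528321; -(1/9)*log2(1/9) = 0.352214; -(8/27)*log2(8/27) = 0.519967. H = 0.504916 + 0.528321 + 0.352214 + 0.519967 = 1.9054

1.9054 bits


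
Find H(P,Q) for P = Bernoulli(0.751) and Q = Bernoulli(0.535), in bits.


H(P,Q) = -p*log2(q) - (1-p)*log2(1-q). -0.751*log2(0.535) = 0.677694; -0.249*log2(0.465) = 0.275070. H(P,Q) = 0.677694 + 0.275070 = 0.9528

0.9528 bits


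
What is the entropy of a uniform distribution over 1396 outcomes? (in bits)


H = log2(n) = log2(1396) = 10.4471

10.4471 bits


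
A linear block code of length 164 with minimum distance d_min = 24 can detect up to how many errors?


Detection capability = d_min - 1 = 24 - 1 = 23

23 errors


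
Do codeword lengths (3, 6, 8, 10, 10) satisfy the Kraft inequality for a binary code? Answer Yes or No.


Kraft sum = sum(2^(-l_i)) = 0.1465, need <= 1. Result: satisfied (a binary prefix-free code with these lengths exists)

Yes


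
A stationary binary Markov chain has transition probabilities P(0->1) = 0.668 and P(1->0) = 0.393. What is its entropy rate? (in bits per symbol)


Stationary distribution: pi_0 = p10/(p01+p10) = 0.3704, pi_1 = 0.6296. Entropy rate H' = pi_0*H(p01) + pi_1*H(p10) = 0.3704*0.917 + 0.6296*0.9667 = 0.9483

0.9483 bits/symbol


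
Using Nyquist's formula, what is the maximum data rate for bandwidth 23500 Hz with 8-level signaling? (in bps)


Rate = 2 * B * log2(M) = 2 * 23500 * 3.0 = 141000.0

141000.0 bps


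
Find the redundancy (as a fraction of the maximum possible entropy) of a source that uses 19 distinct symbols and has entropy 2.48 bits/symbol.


H_max = log2(K) = log2(19) = 4.2479 bits/symbol. Redundancy = 1 - H/H_max = 1 - 2.48/4.2479 = 1 - 0.5838 = 0.4162

0.4162


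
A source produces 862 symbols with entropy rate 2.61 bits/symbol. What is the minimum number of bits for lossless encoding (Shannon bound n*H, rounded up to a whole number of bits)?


Minimum bits >= n * H = 862 * 2.61 = 2249.82, rounded up to a whole number of bits = 2250

2250 bits


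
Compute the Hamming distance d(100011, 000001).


Count differing positions: ^ . . . ^ . = 2 differences

2


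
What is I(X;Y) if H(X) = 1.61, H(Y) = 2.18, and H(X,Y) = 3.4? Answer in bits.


I(X;Y) = H(X) + H(Y) - H(X,Y) = 1.61 + 2.18 - 3.4 = 0.39

0.39 bits


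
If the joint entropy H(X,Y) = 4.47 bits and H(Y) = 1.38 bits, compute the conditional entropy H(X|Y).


H(X|Y) = H(X,Y) - H(Y) = 4.47 - 1.38 = 3.09

3.09 bits


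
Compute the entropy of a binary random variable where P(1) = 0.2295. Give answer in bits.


H = -p*log2(p) - (1-p)*log2(1-p). -0.2295*log2(0.2295) = 0.487328; -0.7705*log2(0.7705) = 0.289811. H = 0.487328 + 0.289811 = 0.7771

0.7771 bits


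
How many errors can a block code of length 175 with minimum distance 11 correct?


Correction capability = floor((d-1)/2) = floor((11-1)/2) = 5

5 errors


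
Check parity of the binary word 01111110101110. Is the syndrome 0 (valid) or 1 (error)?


Syndrome = XOR of all bits = 0 XOR 1 XOR 1 XOR 1 XOR 1 XOR 1 XOR 1 XOR 0 XOR 1 XOR 0 XOR 1 XOR 1 XOR 1 XOR 0 = 0

0


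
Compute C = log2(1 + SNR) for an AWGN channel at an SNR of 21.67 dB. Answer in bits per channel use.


SNR_linear = 10^(21.67/10) = 146.8926; C = log2(1 + SNR_linear) = log2(1 + 146.8926) = 7.2084

7.2084 bits/channel use


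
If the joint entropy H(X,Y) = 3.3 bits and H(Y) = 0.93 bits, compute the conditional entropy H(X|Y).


H(X|Y) = H(X,Y) - H(Y) = 3.3 - 0.93 = 2.37

2.37 bits


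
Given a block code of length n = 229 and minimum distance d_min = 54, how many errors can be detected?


Detection capability = d_min - 1 = 54 - 1 = 53

53 errors


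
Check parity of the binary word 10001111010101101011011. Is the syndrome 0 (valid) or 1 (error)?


Syndrome = XOR of all bits = 1 XOR 0 XOR 0 XOR 0 XOR 1 XOR 1 XOR 1 XOR 1 XOR 0 XOR 1 XOR 0 XOR 1 XOR 0 XOR 1 XOR 1 XOR 0 XOR 1 XOR 0 XOR 1 XOR 1 XOR 0 XOR 1 XOR 1 = 0

0


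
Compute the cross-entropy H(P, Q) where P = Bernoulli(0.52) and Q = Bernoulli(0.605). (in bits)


H(P,Q) = -p*log2(q) - (1-p)*log2(1-q). -0.52*log2(0.605) = 0.376996; -0.48*log2(0.395) = 0.643236. H(P,Q) = 0.376996 + 0.643236 = 1.0202

1.0202 bits


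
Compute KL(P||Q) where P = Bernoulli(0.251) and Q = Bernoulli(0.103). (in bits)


KL = p*log2(p/q) + (1-p)*log2((1-p)/(1-q)) = 0.251*log2(0.251/0.103) + 0.749*log2(0.749/0.897) = 0.1277

0.1277 bits


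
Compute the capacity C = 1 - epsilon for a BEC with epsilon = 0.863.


C = 1 - epsilon = 1 - 0.863 = 0.137

0.137 bits


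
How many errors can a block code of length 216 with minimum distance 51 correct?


Correction capability = floor((d-1)/2) = floor((51-1)/2) = 25

25 errors


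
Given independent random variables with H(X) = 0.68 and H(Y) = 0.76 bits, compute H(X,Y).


For independent variables, H(X,Y) = H(X) + H(Y) = 0.68 + 0.76 = 1.44

1.44 bits


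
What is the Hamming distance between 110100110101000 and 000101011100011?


Count differing positions: ^ ^ . . . ^ ^ . ^ . . ^ . ^ ^ = 8 differences

8


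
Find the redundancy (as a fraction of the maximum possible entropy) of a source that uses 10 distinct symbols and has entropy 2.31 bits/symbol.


H_max = log2(K) = log2(10) = 3.3219 bits/symbol. Redundancy = 1 - H/H_max = 1 - 2.31/3.3219 = 1 - 0.6954 = 0.3046

0.3046


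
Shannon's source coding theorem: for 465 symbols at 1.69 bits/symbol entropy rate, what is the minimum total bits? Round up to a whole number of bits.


Minimum bits >= n * H = 465 * 1.69 = 785.85, rounded up to a whole number of bits = 786

786 bits


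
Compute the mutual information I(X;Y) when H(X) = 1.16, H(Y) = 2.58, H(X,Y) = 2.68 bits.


I(X;Y) = H(X) + H(Y) - H(X,Y) = 1.16 + 2.58 - 2.68 = 1.06

1.06 bits


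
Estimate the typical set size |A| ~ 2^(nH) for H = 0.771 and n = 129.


log2|A_typical| = nH = 129 * 0.771 = 99.459, so |A_typical| ~ 2^99.459 = 8.712e+29

8.712e+29


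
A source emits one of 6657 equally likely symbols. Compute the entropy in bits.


H = log2(n) = log2(6657) = 12.7007

12.7007 bits


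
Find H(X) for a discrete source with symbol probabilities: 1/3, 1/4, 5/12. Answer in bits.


H = -sum(p_i * log2(p_i)). Terms: -(1/3)*log2(1/3) = 0.528321; -(1/4)*log2(1/4) = 0.500000; -(5/12)*log2(5/12) = 0.526264. H = 0.528321 + 0.500000 + 0.526264 = 1.5546

1.5546 bits


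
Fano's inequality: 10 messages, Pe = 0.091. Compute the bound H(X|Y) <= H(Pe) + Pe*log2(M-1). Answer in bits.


H(Pe) = -Pe*log2(Pe) - (1-Pe)*log2(1-Pe) = -0.091*log2(0.091) - 0.909*log2(0.909) = 0.314677 + 0.125122 = 0.4398. Pe*log2(M-1) = 0.091*log2(9) = 0.288463. Bound = H(Pe) + Pe*log2(M-1) = 0.314677 + 0.125122 + 0.288463 = 0.7283

0.7283 bits


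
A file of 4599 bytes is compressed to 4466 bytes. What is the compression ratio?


Ratio = original / compressed = 4599 / 4466 = 1.0298

1.0298


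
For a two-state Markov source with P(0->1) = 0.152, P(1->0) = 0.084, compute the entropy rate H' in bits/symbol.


Stationary distribution: pi_0 = p10/(p01+p10) = 0.3559, pi_1 = 0.6441. Entropy rate H' = pi_0*H(p01) + pi_1*H(p10) = 0.3559*0.6148 + 0.6441*0.4161 = 0.4868

0.4868 bits/symbol


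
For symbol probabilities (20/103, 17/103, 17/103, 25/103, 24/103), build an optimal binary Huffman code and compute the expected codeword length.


Huffman construction (repeatedly merge the two least-probable nodes; each merge adds 1 bit to every symbol beneath it): 17/103 + 17/103 = 34/103; 20/103 + 24/103 = 44/103; 25/103 + 34/103 = 59/103; 44/103 + 59/103 = 1. Resulting codeword lengths (in the order the probabilities were given): (2, 3, 3, 2, 2). L_avg = sum(p_i * l_i) = 20/103*2 + 17/103*3 + 17/103*3 + 25/103*2 + 24/103*2 = 240/103 = 2.3301

2.3301 bits


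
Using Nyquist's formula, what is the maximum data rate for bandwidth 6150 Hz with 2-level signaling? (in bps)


Rate = 2 * B * log2(M) = 2 * 6150 * 1.0 = 12300.0

12300.0 bps


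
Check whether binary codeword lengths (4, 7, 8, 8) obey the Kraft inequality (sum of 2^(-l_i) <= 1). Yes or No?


Kraft sum = sum(2^(-l_i)) = 0.0781, need <= 1. Result: satisfied (a binary prefix-free code with these lengths exists)

Yes


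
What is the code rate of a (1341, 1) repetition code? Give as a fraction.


Rate = k/n = 1/1341

1/1341


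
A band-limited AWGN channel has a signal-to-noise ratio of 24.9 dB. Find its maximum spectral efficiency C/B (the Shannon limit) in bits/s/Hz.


SNR_linear = 10^(24.9/10) = 309.0295; C/B = log2(1 + SNR_linear) = log2(1 + 309.0295) = 8.2763

8.2763 bits/s/Hz


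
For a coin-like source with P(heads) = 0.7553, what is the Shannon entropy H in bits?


H = -p*log2(p) - (1-p)*log2(1-p). -0.7553*log2(0.7553) = 0.305805; -0.2447*log2(0.2447) = 0.496965. H = 0.305805 + 0.496965 = 0.8028

0.8028 bits


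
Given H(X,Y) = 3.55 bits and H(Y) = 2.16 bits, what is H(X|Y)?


H(X|Y) = H(X,Y) - H(Y) = 3.55 - 2.16 = 1.39

1.39 bits


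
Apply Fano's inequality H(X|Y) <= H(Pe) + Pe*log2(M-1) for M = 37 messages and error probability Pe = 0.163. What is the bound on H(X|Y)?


H(Pe) = -Pe*log2(Pe) - (1-Pe)*log2(1-Pe) = -0.163*log2(0.163) - 0.837*log2(0.837) = 0.426580 + 0.214858 = 0.6414. Pe*log2(M-1) = 0.163*log2(36) = 0.842698. Bound = H(Pe) + Pe*log2(M-1) = 0.426580 + 0.214858 + 0.842698 = 1.4841

1.4841 bits


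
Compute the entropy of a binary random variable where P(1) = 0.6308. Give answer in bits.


H = -p*log2(p) - (1-p)*log2(1-p). -0.6308*log2(0.6308) = 0.419321; -0.3692*log2(0.3692) = 0.530734. H = 0.419321 + 0.530734 = 0.9501

0.9501 bits


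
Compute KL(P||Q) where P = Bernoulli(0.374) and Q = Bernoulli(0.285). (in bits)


KL = p*log2(p/q) + (1-p)*log2((1-p)/(1-q)) = 0.374*log2(0.374/0.285) + 0.626*log2(0.626/0.715) = 0.0266

0.0266 bits


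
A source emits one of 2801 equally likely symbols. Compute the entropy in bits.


H = log2(n) = log2(2801) = 11.4517

11.4517 bits


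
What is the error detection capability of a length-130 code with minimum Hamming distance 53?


Detection capability = d_min - 1 = 53 - 1 = 52

52 errors


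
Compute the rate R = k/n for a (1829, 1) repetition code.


Rate = k/n = 1/1829

1/1829


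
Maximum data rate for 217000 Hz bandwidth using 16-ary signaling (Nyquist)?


Rate = 2 * B * log2(M) = 2 * 217000 * 4.0 = 1736000.0

1736000.0 bps


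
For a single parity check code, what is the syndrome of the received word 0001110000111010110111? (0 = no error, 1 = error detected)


Syndrome = XOR of all bits = 0 XOR 0 XOR 0 XOR 1 XOR 1 XOR 1 XOR 0 XOR 0 XOR 0 XOR 0 XOR 1 XOR 1 XOR 1 XOR 0 XOR 1 XOR 0 XOR 1 XOR 1 XOR 0 XOR 1 XOR 1 XOR 1 = 0

0


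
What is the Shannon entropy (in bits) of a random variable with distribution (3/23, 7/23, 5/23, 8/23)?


H = -sum(p_i * log2(p_i)). Terms: -(3/23)*log2(3/23) = 0.383296; -(7/23)*log2(7/23) = 0.522324; -(5/23)*log2(5/23) = 0.478616; -(8/23)*log2(8/23) = 0.529935. H = 0.383296 + 0.522324 + 0.478616 + 0.529935 = 1.9142

1.9142 bits


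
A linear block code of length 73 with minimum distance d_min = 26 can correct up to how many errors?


Correction capability = floor((d-1)/2) = floor((26-1)/2) = 12

12 errors


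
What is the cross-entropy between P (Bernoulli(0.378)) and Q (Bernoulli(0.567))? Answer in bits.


H(P,Q) = -p*log2(q) - (1-p)*log2(1-q). -0.378*log2(0.567) = 0.309423; -0.622*log2(0.433) = 0.751103. H(P,Q) = 0.309423 + 0.751103 = 1.0605

1.0605 bits


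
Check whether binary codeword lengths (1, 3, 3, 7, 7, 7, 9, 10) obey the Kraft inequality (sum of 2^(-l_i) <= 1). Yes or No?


Kraft sum = sum(2^(-l_i)) = 0.7764, need <= 1. Result: satisfied (a binary prefix-free code with these lengths exists)

Yes


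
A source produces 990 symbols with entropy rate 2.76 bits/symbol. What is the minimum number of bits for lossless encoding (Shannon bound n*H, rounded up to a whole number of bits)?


Minimum bits >= n * H = 990 * 2.76 = 2732.4, rounded up to a whole number of bits = 2733

2733 bits


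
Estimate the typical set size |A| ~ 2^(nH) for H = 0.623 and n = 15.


log2|A_typical| = nH = 15 * 0.623 = 9.345, so |A_typical| ~ 2^9.345 = 6.503e+02

6.503e+02


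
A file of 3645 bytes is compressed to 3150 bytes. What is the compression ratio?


Ratio = original / compressed = 3645 / 3150 = 1.1571

1.1571


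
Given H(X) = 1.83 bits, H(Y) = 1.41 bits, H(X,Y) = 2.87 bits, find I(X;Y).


I(X;Y) = H(X) + H(Y) - H(X,Y) = 1.83 + 1.41 - 2.87 = 0.37

0.37 bits


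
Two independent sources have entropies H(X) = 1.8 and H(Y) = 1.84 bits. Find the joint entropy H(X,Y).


For independent variables, H(X,Y) = H(X) + H(Y) = 1.8 + 1.84 = 3.64

3.64 bits


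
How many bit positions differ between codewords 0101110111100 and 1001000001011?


Count differing positions: ^ ^ . . ^ ^ . ^ ^ . ^ ^ ^ = 9 differences

9


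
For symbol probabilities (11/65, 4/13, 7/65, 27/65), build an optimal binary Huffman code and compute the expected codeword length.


Huffman construction (repeatedly merge the two least-probable nodes; each merge adds 1 bit to every symbol beneath it): 7/65 + 11/65 = 18/65; 18/65 + 4/13 = 38/65; 27/65 + 38/65 = 1. Resulting codeword lengths (in the order the probabilities were given): (3, 2, 3, 1). L_avg = sum(p_i * l_i) = 11/65*3 + 4/13*2 + 7/65*3 + 27/65*1 = 121/65 = 1.8615

1.8615 bits


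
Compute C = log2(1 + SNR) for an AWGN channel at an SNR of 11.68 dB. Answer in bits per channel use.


SNR_linear = 10^(11.68/10) = 14.7231; C = log2(1 + SNR_linear) = log2(1 + 14.7231) = 3.9748

3.9748 bits/channel use


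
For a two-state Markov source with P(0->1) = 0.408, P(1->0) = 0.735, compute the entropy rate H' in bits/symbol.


Stationary distribution: pi_0 = p10/(p01+p10) = 0.643, pi_1 = 0.357. Entropy rate H' = pi_0*H(p01) + pi_1*H(p10) = 0.643*0.9754 + 0.357*0.8342 = 0.925

0.925 bits/symbol


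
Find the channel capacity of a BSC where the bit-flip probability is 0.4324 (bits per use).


H(p) = -p*log2(p) - (1-p)*log2(1-p) = -0.4324*log2(0.4324) - 0.5676*log2(0.5676) = 0.523014 + 0.463760 = 0.9868. C = 1 - H(p) = 1 - 0.9868 = 0.0132

0.0132 bits


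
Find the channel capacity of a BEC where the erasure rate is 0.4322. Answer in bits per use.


C = 1 - epsilon = 1 - 0.4322 = 0.5678

0.5678 bits


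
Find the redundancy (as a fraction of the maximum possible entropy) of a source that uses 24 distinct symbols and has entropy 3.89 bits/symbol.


H_max = log2(K) = log2(24) = 4.585 bits/symbol. Redundancy = 1 - H/H_max = 1 - 3.89/4.585 = 1 - 0.8484 = 0.1516

0.1516


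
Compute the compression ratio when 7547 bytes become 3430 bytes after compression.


Ratio = original / compressed = 7547 / 3430 = 2.2003

2.2003


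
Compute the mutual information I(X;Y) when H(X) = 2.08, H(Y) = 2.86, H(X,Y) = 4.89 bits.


I(X;Y) = H(X) + H(Y) - H(X,Y) = 2.08 + 2.86 - 4.89 = 0.05

0.05 bits


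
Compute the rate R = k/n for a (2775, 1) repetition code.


Rate = k/n = 1/2775

1/2775


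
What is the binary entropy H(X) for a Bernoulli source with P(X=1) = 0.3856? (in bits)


H = -p*log2(p) - (1-p)*log2(1-p). -0.3856*log2(0.3856) = 0.530132; -0.6144*log2(0.6144) = 0.431770. H = 0.530132 + 0.431770 = 0.9619

0.9619 bits


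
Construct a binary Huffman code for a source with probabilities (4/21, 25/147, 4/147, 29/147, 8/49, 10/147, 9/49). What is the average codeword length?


Huffman construction (repeatedly merge the two least-probable nodes; each merge adds 1 bit to every symbol beneath it): 4/147 + 10/147 = 2/21; 2/21 + 8/49 = 38/147; 25/147 + 9/49 = 52/147; 4/21 + 29/147 = 19/49; 38/147 + 52/147 = 30/49; 19/49 + 30/49 = 1. Resulting codeword lengths (in the order the probabilities were given): (2, 3, 4, 2, 3, 4, 3). L_avg = sum(p_i * l_i) = 4/21*2 + 25/147*3 + 4/147*4 + 29/147*2 + 8/49*3 + 10/147*4 + 9/49*3 = 398/147 = 2.7075

2.7075 bits


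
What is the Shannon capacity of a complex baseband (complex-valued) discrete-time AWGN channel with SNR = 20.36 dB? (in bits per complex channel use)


SNR_linear = 10^(20.36/10) = 108.6426; C = log2(1 + SNR_linear) = log2(1 + 108.6426) = 6.7767

6.7767 bits/channel use


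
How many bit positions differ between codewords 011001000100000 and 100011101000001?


Count differing positions: ^ ^ ^ . ^ . ^ . ^ ^ . . . . ^ = 8 differences

8


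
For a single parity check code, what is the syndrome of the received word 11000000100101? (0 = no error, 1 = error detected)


Syndrome = XOR of all bits = 1 XOR 1 XOR 0 XOR 0 XOR 0 XOR 0 XOR 0 XOR 0 XOR 1 XOR 0 XOR 0 XOR 1 XOR 0 XOR 1 = 1

1


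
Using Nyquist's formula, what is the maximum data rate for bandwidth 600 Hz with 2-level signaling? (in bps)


Rate = 2 * B * log2(M) = 2 * 600 * 1.0 = 1200.0

1200.0 bps


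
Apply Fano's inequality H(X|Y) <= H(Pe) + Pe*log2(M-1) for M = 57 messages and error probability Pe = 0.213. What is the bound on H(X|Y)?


H(Pe) = -Pe*log2(Pe) - (1-Pe)*log2(1-Pe) = -0.213*log2(0.213) - 0.787*log2(0.787) = 0.475219 + 0.271959 = 0.7472. Pe*log2(M-1) = 0.213*log2(56) = 1.236967. Bound = H(Pe) + Pe*log2(M-1) = 0.475219 + 0.271959 + 1.236967 = 1.9841

1.9841 bits


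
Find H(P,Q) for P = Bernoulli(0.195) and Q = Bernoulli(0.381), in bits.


H(P,Q) = -p*log2(q) - (1-p)*log2(1-q). -0.195*log2(0.381) = 0.271467; -0.805*log2(0.619) = 0.557051. H(P,Q) = 0.271467 + 0.557051 = 0.8285

0.8285 bits


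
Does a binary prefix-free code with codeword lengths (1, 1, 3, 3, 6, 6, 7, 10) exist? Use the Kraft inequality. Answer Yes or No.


Kraft sum = sum(2^(-l_i)) = 1.29, need <= 1. Result: violated (a binary prefix-free code with these lengths cannot exist)

No


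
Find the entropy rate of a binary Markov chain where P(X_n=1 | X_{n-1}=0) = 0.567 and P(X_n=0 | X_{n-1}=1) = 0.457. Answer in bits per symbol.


Stationary distribution: pi_0 = p10/(p01+p10) = 0.4463, pi_1 = 0.5537. Entropy rate H' = pi_0*H(p01) + pi_1*H(p10) = 0.4463*0.987 + 0.5537*0.9947 = 0.9912

0.9912 bits/symbol
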